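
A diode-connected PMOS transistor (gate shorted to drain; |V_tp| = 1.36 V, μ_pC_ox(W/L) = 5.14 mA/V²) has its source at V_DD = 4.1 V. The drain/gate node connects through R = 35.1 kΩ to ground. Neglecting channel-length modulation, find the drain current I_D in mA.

I_D = 0.0733 mA

With gate tied to drain, V_SG = V_SD ≥ V_SG − |V_tp|, so the device is in saturation.
KCL at the drain: ½ k_p (V_SG − |V_tp|)² = (V_DD − V_SG)/R.
Let x = V_SG − 1.36. Then 90.2 x² + x − 2.74 = 0, giving x = 0.169 V (positive root), so V_SG = 1.53 V.
I_D = (V_DD − V_SG)/R = (4.1 − 1.53) / 35.1 = 0.0733 mA.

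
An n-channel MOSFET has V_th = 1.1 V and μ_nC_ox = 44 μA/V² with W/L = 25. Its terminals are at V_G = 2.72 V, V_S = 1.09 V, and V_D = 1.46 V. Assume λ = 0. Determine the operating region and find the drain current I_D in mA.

V_GS = V_G − V_S = 2.72 − 1.09 = 1.63 V; V_DS = V_D − V_S = 1.46 − 1.09 = 0.37 V.
k_n = μ_nC_ox · (W/L) = 1.1 mA/V².
V_ov = V_GS − V_th = 1.63 − 1.1 = 0.53 V.
Since V_DS = 0.37 V < V_ov = 0.53 V, the device is in the triode region.
I_D = k_n [V_ov · V_DS − ½ V_DS²] = 1.1 × [0.53 × 0.37 − 0.5 × 0.37²] = 0.14 mA.

Triode; I_D = 0.140 mA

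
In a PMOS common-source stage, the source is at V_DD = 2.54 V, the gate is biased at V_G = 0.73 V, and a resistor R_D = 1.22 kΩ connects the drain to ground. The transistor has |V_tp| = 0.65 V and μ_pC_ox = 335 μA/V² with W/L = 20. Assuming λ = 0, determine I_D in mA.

V_SG = V_DD − V_G = 2.54 − 0.73 = 1.81 V, so V_ov = 1.81 − 0.65 = 1.16 V.
k_p = μ_pC_ox · (W/L) = 6.7 mA/V².
Assume saturation: I_D = ½ k_p V_ov² = 0.5 × 6.7 × 1.16² = 4.51 mA, giving V_SD = V_DD − I_D R_D = 2.54 − 4.51 × 1.22 = -2.96 V.
But -2.96 V < V_ov = 1.16 V, so the device is actually in triode.
In triode I_D = k_p[V_ov V_SD − ½ V_SD²] and I_D = (V_DD − V_SD)/R_D. Equating: 4.09 V_SD² − 10.48 V_SD + 2.54 = 0, giving V_SD = 0.271 V (the root below V_ov).
I_D = (2.54 − 0.271) / 1.22 = 1.86 mA.

I_D = 1.86 mA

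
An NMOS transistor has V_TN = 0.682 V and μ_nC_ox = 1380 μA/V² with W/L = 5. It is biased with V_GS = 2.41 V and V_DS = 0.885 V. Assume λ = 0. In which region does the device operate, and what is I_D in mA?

k_n = μ_nC_ox · (W/L) = 6.9 mA/V².
V_ov = V_GS − V_TN = 2.41 − 0.682 = 1.73 V.
Since V_DS = 0.885 V < V_ov = 1.73 V, the device is in the triode region.
I_D = k_n [V_ov · V_DS − ½ V_DS²] = 6.9 × [1.73 × 0.885 − 0.5 × 0.885²] = 7.85 mA.

Triode; I_D = 7.85 mA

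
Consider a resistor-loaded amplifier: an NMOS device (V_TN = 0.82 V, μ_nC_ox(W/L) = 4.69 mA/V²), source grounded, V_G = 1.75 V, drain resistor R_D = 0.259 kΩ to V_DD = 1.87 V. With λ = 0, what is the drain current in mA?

I_D = 2.03 mA

V_GS = V_G = 1.75 V, so V_ov = 1.75 − 0.82 = 0.93 V.
Assume saturation: I_D = ½ k_n V_ov² = 0.5 × 4.69 × 0.93² = 2.03 mA, giving V_DS = V_DD − I_D R_D = 1.87 − 2.03 × 0.259 = 1.34 V.
V_DS = 1.34 V ≥ V_ov = 0.93 V, confirming saturation.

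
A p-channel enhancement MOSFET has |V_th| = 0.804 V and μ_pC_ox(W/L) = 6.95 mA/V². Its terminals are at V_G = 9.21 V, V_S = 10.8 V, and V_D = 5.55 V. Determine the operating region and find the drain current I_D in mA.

Saturation; I_D = 2.15 mA

V_SG = V_S − V_G = 10.8 − 9.21 = 1.59 V; V_SD = V_S − V_D = 10.8 − 5.55 = 5.25 V.
V_ov = V_SG − |V_th| = 1.59 − 0.804 = 0.786 V.
Since V_SD = 5.25 V ≥ V_ov = 0.786 V, the device is in saturation.
I_D = ½ k_p V_ov² = 0.5 × 6.95 × 0.786² = 2.15 mA.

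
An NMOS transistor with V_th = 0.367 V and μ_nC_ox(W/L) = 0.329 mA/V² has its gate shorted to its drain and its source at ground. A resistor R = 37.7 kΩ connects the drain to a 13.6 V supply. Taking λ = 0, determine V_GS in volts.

With gate tied to drain, V_GS = V_DS ≥ V_GS − V_th, so the device is in saturation.
KCL at the drain: ½ k_n (V_GS − V_th)² = (V_DD − V_GS)/R.
Let x = V_GS − 0.367. Then 6.2 x² + x − 13.23 = 0, giving x = 1.38 V (positive root), so V_GS = 1.75 V.
I_D = (V_DD − V_GS)/R = (13.6 − 1.75) / 37.7 = 0.314 mA.

V_GS = 1.75 V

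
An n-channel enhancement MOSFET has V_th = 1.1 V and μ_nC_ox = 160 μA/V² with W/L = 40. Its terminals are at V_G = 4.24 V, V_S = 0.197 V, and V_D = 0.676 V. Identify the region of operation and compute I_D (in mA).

V_GS = V_G − V_S = 4.24 − 0.197 = 4.04 V; V_DS = V_D − V_S = 0.676 − 0.197 = 0.479 V.
k_n = μ_nC_ox · (W/L) = 6.4 mA/V².
V_ov = V_GS − V_th = 4.04 − 1.1 = 2.94 V.
Since V_DS = 0.479 V < V_ov = 2.94 V, the device is in the triode region.
I_D = k_n [V_ov · V_DS − ½ V_DS²] = 6.4 × [2.94 × 0.479 − 0.5 × 0.479²] = 8.29 mA.

Triode; I_D = 8.29 mA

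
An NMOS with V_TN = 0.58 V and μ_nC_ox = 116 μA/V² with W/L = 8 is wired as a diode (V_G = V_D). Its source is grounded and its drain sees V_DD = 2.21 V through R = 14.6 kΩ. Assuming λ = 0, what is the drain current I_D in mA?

With gate tied to drain, V_GS = V_DS ≥ V_GS − V_TN, so the device is in saturation.
k_n = μ_nC_ox · (W/L) = 0.928 mA/V².
KCL at the drain: ½ k_n (V_GS − V_TN)² = (V_DD − V_GS)/R.
Let x = V_GS − 0.58. Then 6.77 x² + x − 1.63 = 0, giving x = 0.422 V (positive root), so V_GS = 1 V.
I_D = (V_DD − V_GS)/R = (2.21 − 1) / 14.6 = 0.0827 mA.

I_D = 0.0827 mA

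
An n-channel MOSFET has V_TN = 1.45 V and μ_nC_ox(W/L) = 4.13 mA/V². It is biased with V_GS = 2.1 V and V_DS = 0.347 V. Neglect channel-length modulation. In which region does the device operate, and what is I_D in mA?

V_ov = V_GS − V_TN = 2.1 − 1.45 = 0.65 V.
Since V_DS = 0.347 V < V_ov = 0.65 V, the device is in the triode region.
I_D = k_n [V_ov · V_DS − ½ V_DS²] = 4.13 × [0.65 × 0.347 − 0.5 × 0.347²] = 0.683 mA.

Triode; I_D = 0.683 mA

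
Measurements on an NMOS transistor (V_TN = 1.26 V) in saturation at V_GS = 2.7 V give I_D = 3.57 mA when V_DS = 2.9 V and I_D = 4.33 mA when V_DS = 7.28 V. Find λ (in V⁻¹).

λ = 0.0566 V⁻¹

With V_GS fixed, I_D ∝ (1 + λ V_DS) in saturation, so I_D2/I_D1 = (1 + λ V_DS2)/(1 + λ V_DS1).
4.33/3.57 = 1.213 = (1 + 7.28 λ)/(1 + 2.9 λ).
Solving: λ (I_D1 V_DS2 − I_D2 V_DS1) = I_D2 − I_D1, so λ = (4.33 − 3.57) / (3.57 × 7.28 − 4.33 × 2.9) = 0.76 / 13.4 = 0.0566 V⁻¹.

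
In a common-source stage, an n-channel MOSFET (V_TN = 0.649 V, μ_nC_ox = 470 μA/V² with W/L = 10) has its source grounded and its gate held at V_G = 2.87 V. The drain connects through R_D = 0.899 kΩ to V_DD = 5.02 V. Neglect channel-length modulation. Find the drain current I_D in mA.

I_D = 4.98 mA

V_GS = V_G = 2.87 V, so V_ov = 2.87 − 0.649 = 2.22 V.
k_n = μ_nC_ox · (W/L) = 4.7 mA/V².
Assume saturation: I_D = ½ k_n V_ov² = 0.5 × 4.7 × 2.22² = 11.6 mA, giving V_DS = V_DD − I_D R_D = 5.02 − 11.6 × 0.899 = -5.4 V.
But -5.4 V < V_ov = 2.22 V, so the device is actually in triode.
In triode I_D = k_n[V_ov V_DS − ½ V_DS²] and I_D = (V_DD − V_DS)/R_D. Equating: 2.11 V_DS² − 10.38 V_DS + 5.02 = 0, giving V_DS = 0.544 V (the root below V_ov).
I_D = (5.02 − 0.544) / 0.899 = 4.98 mA.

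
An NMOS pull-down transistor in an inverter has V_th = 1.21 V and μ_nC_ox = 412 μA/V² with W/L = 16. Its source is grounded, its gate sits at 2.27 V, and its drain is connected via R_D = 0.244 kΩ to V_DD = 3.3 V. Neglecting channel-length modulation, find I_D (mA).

V_GS = V_G = 2.27 V, so V_ov = 2.27 − 1.21 = 1.06 V.
k_n = μ_nC_ox · (W/L) = 6.592 mA/V².
Assume saturation: I_D = ½ k_n V_ov² = 0.5 × 6.592 × 1.06² = 3.7 mA, giving V_DS = V_DD − I_D R_D = 3.3 − 3.7 × 0.244 = 2.4 V.
V_DS = 2.4 V ≥ V_ov = 1.06 V, confirming saturation.

I_D = 3.70 mA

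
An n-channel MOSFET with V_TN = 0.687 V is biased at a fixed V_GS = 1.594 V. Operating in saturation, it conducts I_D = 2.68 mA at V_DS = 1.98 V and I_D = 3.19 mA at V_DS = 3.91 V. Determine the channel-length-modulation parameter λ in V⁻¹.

With V_GS fixed, I_D ∝ (1 + λ V_DS) in saturation, so I_D2/I_D1 = (1 + λ V_DS2)/(1 + λ V_DS1).
3.19/2.68 = 1.19 = (1 + 3.91 λ)/(1 + 1.98 λ).
Solving: λ (I_D1 V_DS2 − I_D2 V_DS1) = I_D2 − I_D1, so λ = (3.19 − 2.68) / (2.68 × 3.91 − 3.19 × 1.98) = 0.51 / 4.16 = 0.123 V⁻¹.

λ = 0.123 V⁻¹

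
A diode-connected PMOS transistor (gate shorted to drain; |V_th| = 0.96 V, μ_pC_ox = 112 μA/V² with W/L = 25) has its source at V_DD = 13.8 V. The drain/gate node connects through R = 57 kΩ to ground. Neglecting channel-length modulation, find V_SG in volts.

With gate tied to drain, V_SG = V_SD ≥ V_SG − |V_th|, so the device is in saturation.
k_p = μ_pC_ox · (W/L) = 2.8 mA/V².
KCL at the drain: ½ k_p (V_SG − |V_th|)² = (V_DD − V_SG)/R.
Let x = V_SG − 0.96. Then 79.8 x² + x − 12.84 = 0, giving x = 0.395 V (positive root), so V_SG = 1.35 V.
I_D = (V_DD − V_SG)/R = (13.8 − 1.35) / 57 = 0.218 mA.

V_SG = 1.35 V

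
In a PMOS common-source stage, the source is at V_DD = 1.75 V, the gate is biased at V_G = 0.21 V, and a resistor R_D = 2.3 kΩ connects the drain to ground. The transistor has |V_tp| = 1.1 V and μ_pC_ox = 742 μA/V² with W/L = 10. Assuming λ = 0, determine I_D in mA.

I_D = 0.635 mA

V_SG = V_DD − V_G = 1.75 − 0.21 = 1.54 V, so V_ov = 1.54 − 1.1 = 0.44 V.
k_p = μ_pC_ox · (W/L) = 7.42 mA/V².
Assume saturation: I_D = ½ k_p V_ov² = 0.5 × 7.42 × 0.44² = 0.718 mA, giving V_SD = V_DD − I_D R_D = 1.75 − 0.718 × 2.3 = 0.098 V.
But 0.098 V < V_ov = 0.44 V, so the device is actually in triode.
In triode I_D = k_p[V_ov V_SD − ½ V_SD²] and I_D = (V_DD − V_SD)/R_D. Equating: 8.53 V_SD² − 8.509 V_SD + 1.75 = 0, giving V_SD = 0.29 V (the root below V_ov).
I_D = (1.75 − 0.29) / 2.3 = 0.635 mA.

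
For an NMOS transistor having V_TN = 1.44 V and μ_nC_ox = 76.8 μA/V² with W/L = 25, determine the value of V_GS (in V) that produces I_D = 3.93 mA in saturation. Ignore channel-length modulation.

k_n = μ_nC_ox · (W/L) = 1.92 mA/V².
In saturation I_D = ½ k_n (V_GS − V_TN)², so V_GS − V_TN = √(2 I_D / k_n) = √(2 × 3.93 / 1.92) = 2.02 V.
V_GS = 1.44 + 2.02 = 3.46 V.

V_GS = 3.46 V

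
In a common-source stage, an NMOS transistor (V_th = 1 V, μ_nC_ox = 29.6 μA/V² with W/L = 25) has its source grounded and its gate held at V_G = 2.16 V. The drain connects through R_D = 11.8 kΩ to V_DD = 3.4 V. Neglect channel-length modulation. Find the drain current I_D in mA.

V_GS = V_G = 2.16 V, so V_ov = 2.16 − 1 = 1.16 V.
k_n = μ_nC_ox · (W/L) = 0.74 mA/V².
Assume saturation: I_D = ½ k_n V_ov² = 0.5 × 0.74 × 1.16² = 0.498 mA, giving V_DS = V_DD − I_D R_D = 3.4 − 0.498 × 11.8 = -2.47 V.
But -2.47 V < V_ov = 1.16 V, so the device is actually in triode.
In triode I_D = k_n[V_ov V_DS − ½ V_DS²] and I_D = (V_DD − V_DS)/R_D. Equating: 4.37 V_DS² − 11.13 V_DS + 3.4 = 0, giving V_DS = 0.355 V (the root below V_ov).
I_D = (3.4 − 0.355) / 11.8 = 0.258 mA.

I_D = 0.258 mA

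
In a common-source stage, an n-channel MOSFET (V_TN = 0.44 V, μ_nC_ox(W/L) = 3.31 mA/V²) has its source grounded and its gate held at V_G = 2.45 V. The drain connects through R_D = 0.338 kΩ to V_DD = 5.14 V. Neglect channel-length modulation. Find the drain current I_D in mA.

I_D = 6.69 mA

V_GS = V_G = 2.45 V, so V_ov = 2.45 − 0.44 = 2.01 V.
Assume saturation: I_D = ½ k_n V_ov² = 0.5 × 3.31 × 2.01² = 6.69 mA, giving V_DS = V_DD − I_D R_D = 5.14 − 6.69 × 0.338 = 2.88 V.
V_DS = 2.88 V ≥ V_ov = 2.01 V, confirming saturation.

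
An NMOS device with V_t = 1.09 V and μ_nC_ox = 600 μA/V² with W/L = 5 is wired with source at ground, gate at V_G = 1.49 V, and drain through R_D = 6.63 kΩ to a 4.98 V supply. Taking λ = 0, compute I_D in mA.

V_GS = V_G = 1.49 V, so V_ov = 1.49 − 1.09 = 0.4 V.
k_n = μ_nC_ox · (W/L) = 3 mA/V².
Assume saturation: I_D = ½ k_n V_ov² = 0.5 × 3 × 0.4² = 0.24 mA, giving V_DS = V_DD − I_D R_D = 4.98 − 0.24 × 6.63 = 3.39 V.
V_DS = 3.39 V ≥ V_ov = 0.4 V, confirming saturation.

I_D = 0.240 mA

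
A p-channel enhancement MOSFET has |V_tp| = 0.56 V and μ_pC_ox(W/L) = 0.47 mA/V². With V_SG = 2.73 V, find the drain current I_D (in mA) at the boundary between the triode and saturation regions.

I_D = 1.11 mA

At the boundary V_SD = V_ov = V_SG − |V_tp| = 2.73 − 0.56 = 2.17 V.
I_D = ½ k_p V_ov² = 0.5 × 0.47 × 2.17² = 1.11 mA.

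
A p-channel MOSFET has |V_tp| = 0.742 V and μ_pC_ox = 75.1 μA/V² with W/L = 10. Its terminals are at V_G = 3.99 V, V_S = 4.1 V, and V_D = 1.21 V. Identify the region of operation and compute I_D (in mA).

V_SG = V_S − V_G = 4.1 − 3.99 = 0.11 V; V_SD = V_S − V_D = 4.1 − 1.21 = 2.89 V.
V_SG = 0.11 V < |V_tp| = 0.742 V, so the transistor is in cutoff.

Cutoff; I_D = 0 mA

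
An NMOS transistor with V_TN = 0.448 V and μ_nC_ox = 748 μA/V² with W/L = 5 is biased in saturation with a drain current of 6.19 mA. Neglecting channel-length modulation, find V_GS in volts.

V_GS = 2.27 V

k_n = μ_nC_ox · (W/L) = 3.74 mA/V².
In saturation I_D = ½ k_n (V_GS − V_TN)², so V_GS − V_TN = √(2 I_D / k_n) = √(2 × 6.19 / 3.74) = 1.82 V.
V_GS = 0.448 + 1.82 = 2.27 V.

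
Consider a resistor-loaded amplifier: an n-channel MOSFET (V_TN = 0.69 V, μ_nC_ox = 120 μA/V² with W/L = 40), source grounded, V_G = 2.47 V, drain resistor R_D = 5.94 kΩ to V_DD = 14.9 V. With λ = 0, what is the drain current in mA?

V_GS = V_G = 2.47 V, so V_ov = 2.47 − 0.69 = 1.78 V.
k_n = μ_nC_ox · (W/L) = 4.8 mA/V².
Assume saturation: I_D = ½ k_n V_ov² = 0.5 × 4.8 × 1.78² = 7.6 mA, giving V_DS = V_DD − I_D R_D = 14.9 − 7.6 × 5.94 = -30.3 V.
But -30.3 V < V_ov = 1.78 V, so the device is actually in triode.
In triode I_D = k_n[V_ov V_DS − ½ V_DS²] and I_D = (V_DD − V_DS)/R_D. Equating: 14.3 V_DS² − 51.75 V_DS + 14.9 = 0, giving V_DS = 0.315 V (the root below V_ov).
I_D = (14.9 − 0.315) / 5.94 = 2.46 mA.

I_D = 2.46 mA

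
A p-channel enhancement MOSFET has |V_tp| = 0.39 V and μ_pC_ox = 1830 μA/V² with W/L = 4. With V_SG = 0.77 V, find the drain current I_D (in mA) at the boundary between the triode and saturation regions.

At the boundary V_SD = V_ov = V_SG − |V_tp| = 0.77 − 0.39 = 0.38 V.
k_p = μ_pC_ox · (W/L) = 7.32 mA/V².
I_D = ½ k_p V_ov² = 0.5 × 7.32 × 0.38² = 0.529 mA.

I_D = 0.529 mA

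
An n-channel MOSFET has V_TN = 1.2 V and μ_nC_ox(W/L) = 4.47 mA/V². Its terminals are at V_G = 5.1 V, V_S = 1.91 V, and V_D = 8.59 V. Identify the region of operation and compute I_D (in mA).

Saturation; I_D = 8.85 mA

V_GS = V_G − V_S = 5.1 − 1.91 = 3.19 V; V_DS = V_D − V_S = 8.59 − 1.91 = 6.68 V.
V_ov = V_GS − V_TN = 3.19 − 1.2 = 1.99 V.
Since V_DS = 6.68 V ≥ V_ov = 1.99 V, the device is in saturation.
I_D = ½ k_n V_ov² = 0.5 × 4.47 × 1.99² = 8.85 mA.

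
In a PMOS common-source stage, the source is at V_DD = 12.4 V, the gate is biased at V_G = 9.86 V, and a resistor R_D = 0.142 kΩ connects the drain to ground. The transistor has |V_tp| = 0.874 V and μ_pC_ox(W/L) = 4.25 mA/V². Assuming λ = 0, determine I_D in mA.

V_SG = V_DD − V_G = 12.4 − 9.86 = 2.54 V, so V_ov = 2.54 − 0.874 = 1.67 V.
Assume saturation: I_D = ½ k_p V_ov² = 0.5 × 4.25 × 1.67² = 5.9 mA, giving V_SD = V_DD − I_D R_D = 12.4 − 5.9 × 0.142 = 11.6 V.
V_SD = 11.6 V ≥ V_ov = 1.67 V, confirming saturation.

I_D = 5.90 mA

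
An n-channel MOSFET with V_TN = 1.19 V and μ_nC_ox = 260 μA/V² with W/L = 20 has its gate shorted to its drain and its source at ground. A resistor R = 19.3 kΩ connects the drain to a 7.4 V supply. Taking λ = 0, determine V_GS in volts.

With gate tied to drain, V_GS = V_DS ≥ V_GS − V_TN, so the device is in saturation.
k_n = μ_nC_ox · (W/L) = 5.2 mA/V².
KCL at the drain: ½ k_n (V_GS − V_TN)² = (V_DD − V_GS)/R.
Let x = V_GS − 1.19. Then 50.2 x² + x − 6.21 = 0, giving x = 0.342 V (positive root), so V_GS = 1.53 V.
I_D = (V_DD − V_GS)/R = (7.4 − 1.53) / 19.3 = 0.304 mA.

V_GS = 1.53 V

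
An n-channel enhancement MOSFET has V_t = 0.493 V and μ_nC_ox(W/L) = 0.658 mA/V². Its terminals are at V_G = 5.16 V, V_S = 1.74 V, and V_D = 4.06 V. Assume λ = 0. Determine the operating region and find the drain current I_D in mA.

V_GS = V_G − V_S = 5.16 − 1.74 = 3.42 V; V_DS = V_D − V_S = 4.06 − 1.74 = 2.32 V.
V_ov = V_GS − V_t = 3.42 − 0.493 = 2.93 V.
Since V_DS = 2.32 V < V_ov = 2.93 V, the device is in the triode region.
I_D = k_n [V_ov · V_DS − ½ V_DS²] = 0.658 × [2.93 × 2.32 − 0.5 × 2.32²] = 2.7 mA.

Triode; I_D = 2.70 mA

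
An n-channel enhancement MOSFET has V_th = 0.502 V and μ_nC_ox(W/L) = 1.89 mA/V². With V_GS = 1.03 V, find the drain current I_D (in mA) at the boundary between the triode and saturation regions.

At the boundary V_DS = V_ov = V_GS − V_th = 1.03 − 0.502 = 0.528 V.
I_D = ½ k_n V_ov² = 0.5 × 1.89 × 0.528² = 0.263 mA.

I_D = 0.263 mA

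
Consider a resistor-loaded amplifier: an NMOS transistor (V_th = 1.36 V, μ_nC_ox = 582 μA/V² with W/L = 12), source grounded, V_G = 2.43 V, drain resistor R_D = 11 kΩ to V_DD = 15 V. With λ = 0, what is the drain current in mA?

V_GS = V_G = 2.43 V, so V_ov = 2.43 − 1.36 = 1.07 V.
k_n = μ_nC_ox · (W/L) = 6.984 mA/V².
Assume saturation: I_D = ½ k_n V_ov² = 0.5 × 6.984 × 1.07² = 4 mA, giving V_DS = V_DD − I_D R_D = 15 − 4 × 11 = -29 V.
But -29 V < V_ov = 1.07 V, so the device is actually in triode.
In triode I_D = k_n[V_ov V_DS − ½ V_DS²] and I_D = (V_DD − V_DS)/R_D. Equating: 38.4 V_DS² − 83.2 V_DS + 15 = 0, giving V_DS = 0.198 V (the root below V_ov).
I_D = (15 − 0.198) / 11 = 1.35 mA.

I_D = 1.35 mA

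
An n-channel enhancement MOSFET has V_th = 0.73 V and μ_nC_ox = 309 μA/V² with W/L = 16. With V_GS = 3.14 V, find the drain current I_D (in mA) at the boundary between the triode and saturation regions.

At the boundary V_DS = V_ov = V_GS − V_th = 3.14 − 0.73 = 2.41 V.
k_n = μ_nC_ox · (W/L) = 4.944 mA/V².
I_D = ½ k_n V_ov² = 0.5 × 4.944 × 2.41² = 14.4 mA.

I_D = 14.4 mA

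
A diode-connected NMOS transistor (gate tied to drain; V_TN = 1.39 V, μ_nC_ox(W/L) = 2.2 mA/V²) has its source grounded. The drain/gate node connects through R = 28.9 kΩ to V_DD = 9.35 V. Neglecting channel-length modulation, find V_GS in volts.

V_GS = 1.87 V

With gate tied to drain, V_GS = V_DS ≥ V_GS − V_TN, so the device is in saturation.
KCL at the drain: ½ k_n (V_GS − V_TN)² = (V_DD − V_GS)/R.
Let x = V_GS − 1.39. Then 31.8 x² + x − 7.96 = 0, giving x = 0.485 V (positive root), so V_GS = 1.87 V.
I_D = (V_DD − V_GS)/R = (9.35 − 1.87) / 28.9 = 0.259 mA.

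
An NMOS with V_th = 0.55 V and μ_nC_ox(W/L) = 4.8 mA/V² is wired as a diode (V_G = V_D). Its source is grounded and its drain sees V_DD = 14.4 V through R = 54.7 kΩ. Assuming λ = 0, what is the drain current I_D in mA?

I_D = 0.247 mA

With gate tied to drain, V_GS = V_DS ≥ V_GS − V_th, so the device is in saturation.
KCL at the drain: ½ k_n (V_GS − V_th)² = (V_DD − V_GS)/R.
Let x = V_GS − 0.55. Then 131 x² + x − 13.85 = 0, giving x = 0.321 V (positive root), so V_GS = 0.871 V.
I_D = (V_DD − V_GS)/R = (14.4 − 0.871) / 54.7 = 0.247 mA.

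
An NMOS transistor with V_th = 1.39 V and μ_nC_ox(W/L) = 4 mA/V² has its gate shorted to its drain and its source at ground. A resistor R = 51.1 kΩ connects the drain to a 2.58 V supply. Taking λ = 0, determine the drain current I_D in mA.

I_D = 0.0213 mA

With gate tied to drain, V_GS = V_DS ≥ V_GS − V_th, so the device is in saturation.
KCL at the drain: ½ k_n (V_GS − V_th)² = (V_DD − V_GS)/R.
Let x = V_GS − 1.39. Then 102 x² + x − 1.19 = 0, giving x = 0.103 V (positive root), so V_GS = 1.49 V.
I_D = (V_DD − V_GS)/R = (2.58 − 1.49) / 51.1 = 0.0213 mA.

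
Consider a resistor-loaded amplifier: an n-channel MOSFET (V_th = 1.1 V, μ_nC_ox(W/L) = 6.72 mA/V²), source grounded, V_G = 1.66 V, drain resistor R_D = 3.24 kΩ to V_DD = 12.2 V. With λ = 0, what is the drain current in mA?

V_GS = V_G = 1.66 V, so V_ov = 1.66 − 1.1 = 0.56 V.
Assume saturation: I_D = ½ k_n V_ov² = 0.5 × 6.72 × 0.56² = 1.05 mA, giving V_DS = V_DD − I_D R_D = 12.2 − 1.05 × 3.24 = 8.79 V.
V_DS = 8.79 V ≥ V_ov = 0.56 V, confirming saturation.

I_D = 1.05 mA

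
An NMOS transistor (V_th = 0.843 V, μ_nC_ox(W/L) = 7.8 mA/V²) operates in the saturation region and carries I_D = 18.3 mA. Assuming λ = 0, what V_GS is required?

V_GS = 3.01 V

In saturation I_D = ½ k_n (V_GS − V_th)², so V_GS − V_th = √(2 I_D / k_n) = √(2 × 18.3 / 7.8) = 2.17 V.
V_GS = 0.843 + 2.17 = 3.01 V.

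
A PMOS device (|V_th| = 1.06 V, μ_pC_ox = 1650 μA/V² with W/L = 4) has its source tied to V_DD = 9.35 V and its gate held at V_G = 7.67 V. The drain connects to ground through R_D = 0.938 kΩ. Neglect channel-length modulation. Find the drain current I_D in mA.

I_D = 1.27 mA

V_SG = V_DD − V_G = 9.35 − 7.67 = 1.68 V, so V_ov = 1.68 − 1.06 = 0.62 V.
k_p = μ_pC_ox · (W/L) = 6.6 mA/V².
Assume saturation: I_D = ½ k_p V_ov² = 0.5 × 6.6 × 0.62² = 1.27 mA, giving V_SD = V_DD − I_D R_D = 9.35 − 1.27 × 0.938 = 8.16 V.
V_SD = 8.16 V ≥ V_ov = 0.62 V, confirming saturation.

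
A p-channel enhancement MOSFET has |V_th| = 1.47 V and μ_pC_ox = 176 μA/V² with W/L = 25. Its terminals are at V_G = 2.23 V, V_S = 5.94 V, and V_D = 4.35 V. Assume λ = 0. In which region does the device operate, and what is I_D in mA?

V_SG = V_S − V_G = 5.94 − 2.23 = 3.71 V; V_SD = V_S − V_D = 5.94 − 4.35 = 1.59 V.
k_p = μ_pC_ox · (W/L) = 4.4 mA/V².
V_ov = V_SG − |V_th| = 3.71 − 1.47 = 2.24 V.
Since V_SD = 1.59 V < V_ov = 2.24 V, the device is in the triode region.
I_D = k_p [V_ov · V_SD − ½ V_SD²] = 4.4 × [2.24 × 1.59 − 0.5 × 1.59²] = 10.1 mA.

Triode; I_D = 10.1 mA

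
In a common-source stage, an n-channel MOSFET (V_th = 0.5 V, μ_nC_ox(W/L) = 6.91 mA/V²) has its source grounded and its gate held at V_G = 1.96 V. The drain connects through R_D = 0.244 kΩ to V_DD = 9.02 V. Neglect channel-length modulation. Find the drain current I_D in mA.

V_GS = V_G = 1.96 V, so V_ov = 1.96 − 0.5 = 1.46 V.
Assume saturation: I_D = ½ k_n V_ov² = 0.5 × 6.91 × 1.46² = 7.36 mA, giving V_DS = V_DD − I_D R_D = 9.02 − 7.36 × 0.244 = 7.22 V.
V_DS = 7.22 V ≥ V_ov = 1.46 V, confirming saturation.

I_D = 7.36 mA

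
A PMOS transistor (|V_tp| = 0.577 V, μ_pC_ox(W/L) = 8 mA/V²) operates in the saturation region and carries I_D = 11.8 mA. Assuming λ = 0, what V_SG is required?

V_SG = 2.29 V

In saturation I_D = ½ k_p (V_SG − |V_tp|)², so V_SG − |V_tp| = √(2 I_D / k_p) = √(2 × 11.8 / 8) = 1.72 V.
V_SG = 0.577 + 1.72 = 2.29 V.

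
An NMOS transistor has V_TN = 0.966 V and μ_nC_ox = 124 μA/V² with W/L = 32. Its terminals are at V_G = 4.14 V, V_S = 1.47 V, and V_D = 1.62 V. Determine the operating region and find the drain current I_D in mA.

Triode; I_D = 0.970 mA

V_GS = V_G − V_S = 4.14 − 1.47 = 2.67 V; V_DS = V_D − V_S = 1.62 − 1.47 = 0.15 V.
k_n = μ_nC_ox · (W/L) = 3.968 mA/V².
V_ov = V_GS − V_TN = 2.67 − 0.966 = 1.7 V.
Since V_DS = 0.15 V < V_ov = 1.7 V, the device is in the triode region.
I_D = k_n [V_ov · V_DS − ½ V_DS²] = 3.968 × [1.7 × 0.15 − 0.5 × 0.15²] = 0.97 mA.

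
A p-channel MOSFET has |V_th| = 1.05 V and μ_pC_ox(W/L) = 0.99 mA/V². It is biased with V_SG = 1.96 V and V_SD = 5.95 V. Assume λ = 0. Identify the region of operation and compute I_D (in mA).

V_ov = V_SG − |V_th| = 1.96 − 1.05 = 0.91 V.
Since V_SD = 5.95 V ≥ V_ov = 0.91 V, the device is in saturation.
I_D = ½ k_p V_ov² = 0.5 × 0.99 × 0.91² = 0.41 mA.

Saturation; I_D = 0.410 mA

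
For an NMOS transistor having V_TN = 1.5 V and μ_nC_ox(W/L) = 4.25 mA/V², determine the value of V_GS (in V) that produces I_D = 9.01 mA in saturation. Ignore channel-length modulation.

V_GS = 3.56 V

In saturation I_D = ½ k_n (V_GS − V_TN)², so V_GS − V_TN = √(2 I_D / k_n) = √(2 × 9.01 / 4.25) = 2.06 V.
V_GS = 1.5 + 2.06 = 3.56 V.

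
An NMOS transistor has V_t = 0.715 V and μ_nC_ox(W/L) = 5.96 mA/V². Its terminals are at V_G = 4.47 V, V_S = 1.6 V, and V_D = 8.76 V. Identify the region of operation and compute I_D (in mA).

Saturation; I_D = 13.8 mA

V_GS = V_G − V_S = 4.47 − 1.6 = 2.87 V; V_DS = V_D − V_S = 8.76 − 1.6 = 7.16 V.
V_ov = V_GS − V_t = 2.87 − 0.715 = 2.15 V.
Since V_DS = 7.16 V ≥ V_ov = 2.15 V, the device is in saturation.
I_D = ½ k_n V_ov² = 0.5 × 5.96 × 2.15² = 13.8 mA.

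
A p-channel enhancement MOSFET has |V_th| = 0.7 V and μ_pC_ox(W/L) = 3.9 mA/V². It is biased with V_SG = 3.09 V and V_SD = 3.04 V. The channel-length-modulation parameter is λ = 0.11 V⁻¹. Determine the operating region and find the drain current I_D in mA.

V_ov = V_SG − |V_th| = 3.09 − 0.7 = 2.39 V.
Since V_SD = 3.04 V ≥ V_ov = 2.39 V, the device is in saturation.
I_D = ½ k_p V_ov² (1 + λ V_SD) = 0.5 × 3.9 × 2.39² × (1 + 0.11 × 3.04) = 14.9 mA.

Saturation; I_D = 14.9 mA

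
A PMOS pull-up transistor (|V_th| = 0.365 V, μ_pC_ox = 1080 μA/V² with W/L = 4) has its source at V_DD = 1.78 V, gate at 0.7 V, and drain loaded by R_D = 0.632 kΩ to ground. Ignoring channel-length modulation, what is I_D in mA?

I_D = 1.10 mA

V_SG = V_DD − V_G = 1.78 − 0.7 = 1.08 V, so V_ov = 1.08 − 0.365 = 0.715 V.
k_p = μ_pC_ox · (W/L) = 4.32 mA/V².
Assume saturation: I_D = ½ k_p V_ov² = 0.5 × 4.32 × 0.715² = 1.1 mA, giving V_SD = V_DD − I_D R_D = 1.78 − 1.1 × 0.632 = 1.08 V.
V_SD = 1.08 V ≥ V_ov = 0.715 V, confirming saturation.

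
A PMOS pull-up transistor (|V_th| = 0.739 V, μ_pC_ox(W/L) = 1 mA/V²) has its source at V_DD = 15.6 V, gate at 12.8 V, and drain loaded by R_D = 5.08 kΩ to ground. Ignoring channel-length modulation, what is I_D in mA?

V_SG = V_DD − V_G = 15.6 − 12.8 = 2.8 V, so V_ov = 2.8 − 0.739 = 2.06 V.
Assume saturation: I_D = ½ k_p V_ov² = 0.5 × 1 × 2.06² = 2.12 mA, giving V_SD = V_DD − I_D R_D = 15.6 − 2.12 × 5.08 = 4.81 V.
V_SD = 4.81 V ≥ V_ov = 2.06 V, confirming saturation.

I_D = 2.12 mA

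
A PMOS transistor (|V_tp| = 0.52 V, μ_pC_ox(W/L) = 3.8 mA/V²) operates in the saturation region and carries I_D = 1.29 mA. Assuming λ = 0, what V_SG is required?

V_SG = 1.34 V

In saturation I_D = ½ k_p (V_SG − |V_tp|)², so V_SG − |V_tp| = √(2 I_D / k_p) = √(2 × 1.29 / 3.8) = 0.824 V.
V_SG = 0.52 + 0.824 = 1.34 V.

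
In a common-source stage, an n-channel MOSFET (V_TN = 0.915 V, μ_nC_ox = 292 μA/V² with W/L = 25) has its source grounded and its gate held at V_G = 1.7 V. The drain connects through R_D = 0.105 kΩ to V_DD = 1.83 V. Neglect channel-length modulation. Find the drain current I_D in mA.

I_D = 2.25 mA

V_GS = V_G = 1.7 V, so V_ov = 1.7 − 0.915 = 0.785 V.
k_n = μ_nC_ox · (W/L) = 7.3 mA/V².
Assume saturation: I_D = ½ k_n V_ov² = 0.5 × 7.3 × 0.785² = 2.25 mA, giving V_DS = V_DD − I_D R_D = 1.83 − 2.25 × 0.105 = 1.59 V.
V_DS = 1.59 V ≥ V_ov = 0.785 V, confirming saturation.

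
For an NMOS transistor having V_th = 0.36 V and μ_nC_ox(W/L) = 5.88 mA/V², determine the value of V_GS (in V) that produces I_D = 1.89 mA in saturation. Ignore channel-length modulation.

In saturation I_D = ½ k_n (V_GS − V_th)², so V_GS − V_th = √(2 I_D / k_n) = √(2 × 1.89 / 5.88) = 0.802 V.
V_GS = 0.36 + 0.802 = 1.16 V.

V_GS = 1.16 V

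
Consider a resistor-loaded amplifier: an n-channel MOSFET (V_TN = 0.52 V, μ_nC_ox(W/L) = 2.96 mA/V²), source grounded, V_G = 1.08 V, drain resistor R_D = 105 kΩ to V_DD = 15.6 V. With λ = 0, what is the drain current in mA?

I_D = 0.148 mA

V_GS = V_G = 1.08 V, so V_ov = 1.08 − 0.52 = 0.56 V.
Assume saturation: I_D = ½ k_n V_ov² = 0.5 × 2.96 × 0.56² = 0.464 mA, giving V_DS = V_DD − I_D R_D = 15.6 − 0.464 × 105 = -33.1 V.
But -33.1 V < V_ov = 0.56 V, so the device is actually in triode.
In triode I_D = k_n[V_ov V_DS − ½ V_DS²] and I_D = (V_DD − V_DS)/R_D. Equating: 155 V_DS² − 175 V_DS + 15.6 = 0, giving V_DS = 0.0976 V (the root below V_ov).
I_D = (15.6 − 0.0976) / 105 = 0.148 mA.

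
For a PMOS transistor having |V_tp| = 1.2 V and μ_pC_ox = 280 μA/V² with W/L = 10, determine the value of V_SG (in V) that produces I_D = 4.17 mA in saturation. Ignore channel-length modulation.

V_SG = 2.93 V

k_p = μ_pC_ox · (W/L) = 2.8 mA/V².
In saturation I_D = ½ k_p (V_SG − |V_tp|)², so V_SG − |V_tp| = √(2 I_D / k_p) = √(2 × 4.17 / 2.8) = 1.73 V.
V_SG = 1.2 + 1.73 = 2.93 V.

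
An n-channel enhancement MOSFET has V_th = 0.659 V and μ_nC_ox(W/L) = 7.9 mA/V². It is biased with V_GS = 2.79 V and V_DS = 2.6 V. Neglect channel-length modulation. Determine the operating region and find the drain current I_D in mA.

Saturation; I_D = 17.9 mA

V_ov = V_GS − V_th = 2.79 − 0.659 = 2.13 V.
Since V_DS = 2.6 V ≥ V_ov = 2.13 V, the device is in saturation.
I_D = ½ k_n V_ov² = 0.5 × 7.9 × 2.13² = 17.9 mA.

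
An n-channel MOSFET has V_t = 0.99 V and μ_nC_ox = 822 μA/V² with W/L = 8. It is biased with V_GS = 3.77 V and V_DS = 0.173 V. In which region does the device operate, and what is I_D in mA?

Triode; I_D = 3.06 mA

k_n = μ_nC_ox · (W/L) = 6.576 mA/V².
V_ov = V_GS − V_t = 3.77 − 0.99 = 2.78 V.
Since V_DS = 0.173 V < V_ov = 2.78 V, the device is in the triode region.
I_D = k_n [V_ov · V_DS − ½ V_DS²] = 6.576 × [2.78 × 0.173 − 0.5 × 0.173²] = 3.06 mA.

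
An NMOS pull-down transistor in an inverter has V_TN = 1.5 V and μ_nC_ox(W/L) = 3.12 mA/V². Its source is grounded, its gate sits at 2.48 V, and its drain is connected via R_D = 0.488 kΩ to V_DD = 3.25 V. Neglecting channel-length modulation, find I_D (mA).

V_GS = V_G = 2.48 V, so V_ov = 2.48 − 1.5 = 0.98 V.
Assume saturation: I_D = ½ k_n V_ov² = 0.5 × 3.12 × 0.98² = 1.5 mA, giving V_DS = V_DD − I_D R_D = 3.25 − 1.5 × 0.488 = 2.52 V.
V_DS = 2.52 V ≥ V_ov = 0.98 V, confirming saturation.

I_D = 1.50 mA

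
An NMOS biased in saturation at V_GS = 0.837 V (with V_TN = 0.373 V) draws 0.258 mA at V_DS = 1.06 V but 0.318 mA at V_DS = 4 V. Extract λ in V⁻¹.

λ = 0.0863 V⁻¹

With V_GS fixed, I_D ∝ (1 + λ V_DS) in saturation, so I_D2/I_D1 = (1 + λ V_DS2)/(1 + λ V_DS1).
0.318/0.258 = 1.233 = (1 + 4 λ)/(1 + 1.06 λ).
Solving: λ (I_D1 V_DS2 − I_D2 V_DS1) = I_D2 − I_D1, so λ = (0.318 − 0.258) / (0.258 × 4 − 0.318 × 1.06) = 0.06 / 0.695 = 0.0863 V⁻¹.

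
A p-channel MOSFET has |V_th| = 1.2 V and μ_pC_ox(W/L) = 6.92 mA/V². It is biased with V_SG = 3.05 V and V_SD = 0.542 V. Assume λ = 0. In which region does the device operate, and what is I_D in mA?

V_ov = V_SG − |V_th| = 3.05 − 1.2 = 1.85 V.
Since V_SD = 0.542 V < V_ov = 1.85 V, the device is in the triode region.
I_D = k_p [V_ov · V_SD − ½ V_SD²] = 6.92 × [1.85 × 0.542 − 0.5 × 0.542²] = 5.92 mA.

Triode; I_D = 5.92 mA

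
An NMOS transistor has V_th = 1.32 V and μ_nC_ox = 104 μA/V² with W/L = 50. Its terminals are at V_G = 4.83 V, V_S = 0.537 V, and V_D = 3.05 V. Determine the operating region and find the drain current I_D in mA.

Triode; I_D = 22.4 mA

V_GS = V_G − V_S = 4.83 − 0.537 = 4.29 V; V_DS = V_D − V_S = 3.05 − 0.537 = 2.51 V.
k_n = μ_nC_ox · (W/L) = 5.2 mA/V².
V_ov = V_GS − V_th = 4.29 − 1.32 = 2.97 V.
Since V_DS = 2.51 V < V_ov = 2.97 V, the device is in the triode region.
I_D = k_n [V_ov · V_DS − ½ V_DS²] = 5.2 × [2.97 × 2.51 − 0.5 × 2.51²] = 22.4 mA.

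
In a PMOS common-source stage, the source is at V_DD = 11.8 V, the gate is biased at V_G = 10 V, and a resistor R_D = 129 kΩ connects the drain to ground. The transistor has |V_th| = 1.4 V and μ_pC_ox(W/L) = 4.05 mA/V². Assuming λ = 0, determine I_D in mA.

I_D = 0.0910 mA

V_SG = V_DD − V_G = 11.8 − 10 = 1.8 V, so V_ov = 1.8 − 1.4 = 0.4 V.
Assume saturation: I_D = ½ k_p V_ov² = 0.5 × 4.05 × 0.4² = 0.324 mA, giving V_SD = V_DD − I_D R_D = 11.8 − 0.324 × 129 = -30 V.
But -30 V < V_ov = 0.4 V, so the device is actually in triode.
In triode I_D = k_p[V_ov V_SD − ½ V_SD²] and I_D = (V_DD − V_SD)/R_D. Equating: 261 V_SD² − 210 V_SD + 11.8 = 0, giving V_SD = 0.0608 V (the root below V_ov).
I_D = (11.8 − 0.0608) / 129 = 0.091 mA.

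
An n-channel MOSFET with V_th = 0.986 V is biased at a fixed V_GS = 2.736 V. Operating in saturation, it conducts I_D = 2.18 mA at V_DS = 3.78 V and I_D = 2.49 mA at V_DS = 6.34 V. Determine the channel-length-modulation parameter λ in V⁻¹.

With V_GS fixed, I_D ∝ (1 + λ V_DS) in saturation, so I_D2/I_D1 = (1 + λ V_DS2)/(1 + λ V_DS1).
2.49/2.18 = 1.142 = (1 + 6.34 λ)/(1 + 3.78 λ).
Solving: λ (I_D1 V_DS2 − I_D2 V_DS1) = I_D2 − I_D1, so λ = (2.49 − 2.18) / (2.18 × 6.34 − 2.49 × 3.78) = 0.31 / 4.41 = 0.0703 V⁻¹.

λ = 0.0703 V⁻¹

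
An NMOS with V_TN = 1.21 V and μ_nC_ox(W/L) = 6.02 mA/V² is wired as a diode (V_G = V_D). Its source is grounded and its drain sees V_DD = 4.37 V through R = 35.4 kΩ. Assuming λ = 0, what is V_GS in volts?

V_GS = 1.38 V

With gate tied to drain, V_GS = V_DS ≥ V_GS − V_TN, so the device is in saturation.
KCL at the drain: ½ k_n (V_GS − V_TN)² = (V_DD − V_GS)/R.
Let x = V_GS − 1.21. Then 107 x² + x − 3.16 = 0, giving x = 0.168 V (positive root), so V_GS = 1.38 V.
I_D = (V_DD − V_GS)/R = (4.37 − 1.38) / 35.4 = 0.0845 mA.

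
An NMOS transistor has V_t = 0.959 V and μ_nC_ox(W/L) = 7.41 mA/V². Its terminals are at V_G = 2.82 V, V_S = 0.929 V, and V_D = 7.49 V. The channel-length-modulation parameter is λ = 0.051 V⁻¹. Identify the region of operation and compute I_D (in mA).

V_GS = V_G − V_S = 2.82 − 0.929 = 1.89 V; V_DS = V_D − V_S = 7.49 − 0.929 = 6.56 V.
V_ov = V_GS − V_t = 1.89 − 0.959 = 0.932 V.
Since V_DS = 6.56 V ≥ V_ov = 0.932 V, the device is in saturation.
I_D = ½ k_n V_ov² (1 + λ V_DS) = 0.5 × 7.41 × 0.932² × (1 + 0.051 × 6.56) = 4.3 mA.

Saturation; I_D = 4.30 mA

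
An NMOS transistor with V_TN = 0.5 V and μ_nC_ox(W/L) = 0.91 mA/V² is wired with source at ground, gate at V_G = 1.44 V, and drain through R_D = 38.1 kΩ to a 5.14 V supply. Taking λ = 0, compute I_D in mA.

I_D = 0.131 mA

V_GS = V_G = 1.44 V, so V_ov = 1.44 − 0.5 = 0.94 V.
Assume saturation: I_D = ½ k_n V_ov² = 0.5 × 0.91 × 0.94² = 0.402 mA, giving V_DS = V_DD − I_D R_D = 5.14 − 0.402 × 38.1 = -10.2 V.
But -10.2 V < V_ov = 0.94 V, so the device is actually in triode.
In triode I_D = k_n[V_ov V_DS − ½ V_DS²] and I_D = (V_DD − V_DS)/R_D. Equating: 17.3 V_DS² − 33.59 V_DS + 5.14 = 0, giving V_DS = 0.167 V (the root below V_ov).
I_D = (5.14 − 0.167) / 38.1 = 0.131 mA.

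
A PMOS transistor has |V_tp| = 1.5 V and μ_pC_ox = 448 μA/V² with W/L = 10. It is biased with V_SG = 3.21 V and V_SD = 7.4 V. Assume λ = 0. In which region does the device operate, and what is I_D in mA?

Saturation; I_D = 6.55 mA

k_p = μ_pC_ox · (W/L) = 4.48 mA/V².
V_ov = V_SG − |V_tp| = 3.21 − 1.5 = 1.71 V.
Since V_SD = 7.4 V ≥ V_ov = 1.71 V, the device is in saturation.
I_D = ½ k_p V_ov² = 0.5 × 4.48 × 1.71² = 6.55 mA.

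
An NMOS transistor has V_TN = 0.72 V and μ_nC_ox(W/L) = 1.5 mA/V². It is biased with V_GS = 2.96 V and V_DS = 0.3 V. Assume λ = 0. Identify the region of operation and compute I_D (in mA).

Triode; I_D = 0.941 mA

V_ov = V_GS − V_TN = 2.96 − 0.72 = 2.24 V.
Since V_DS = 0.3 V < V_ov = 2.24 V, the device is in the triode region.
I_D = k_n [V_ov · V_DS − ½ V_DS²] = 1.5 × [2.24 × 0.3 − 0.5 × 0.3²] = 0.941 mA.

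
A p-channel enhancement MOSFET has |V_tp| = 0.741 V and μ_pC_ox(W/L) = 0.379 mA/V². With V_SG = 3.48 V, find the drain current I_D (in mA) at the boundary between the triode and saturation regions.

I_D = 1.42 mA

At the boundary V_SD = V_ov = V_SG − |V_tp| = 3.48 − 0.741 = 2.74 V.
I_D = ½ k_p V_ov² = 0.5 × 0.379 × 2.74² = 1.42 mA.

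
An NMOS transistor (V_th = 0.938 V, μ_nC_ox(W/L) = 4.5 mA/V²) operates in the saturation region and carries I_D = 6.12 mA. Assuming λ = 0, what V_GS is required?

In saturation I_D = ½ k_n (V_GS − V_th)², so V_GS − V_th = √(2 I_D / k_n) = √(2 × 6.12 / 4.5) = 1.65 V.
V_GS = 0.938 + 1.65 = 2.59 V.

V_GS = 2.59 V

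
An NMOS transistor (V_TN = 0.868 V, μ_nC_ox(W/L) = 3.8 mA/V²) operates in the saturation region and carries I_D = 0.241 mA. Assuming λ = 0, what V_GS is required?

V_GS = 1.22 V

In saturation I_D = ½ k_n (V_GS − V_TN)², so V_GS − V_TN = √(2 I_D / k_n) = √(2 × 0.241 / 3.8) = 0.356 V.
V_GS = 0.868 + 0.356 = 1.22 V.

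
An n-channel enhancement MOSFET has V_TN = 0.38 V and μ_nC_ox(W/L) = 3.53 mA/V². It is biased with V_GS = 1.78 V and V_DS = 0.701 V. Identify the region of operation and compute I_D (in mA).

V_ov = V_GS − V_TN = 1.78 − 0.38 = 1.4 V.
Since V_DS = 0.701 V < V_ov = 1.4 V, the device is in the triode region.
I_D = k_n [V_ov · V_DS − ½ V_DS²] = 3.53 × [1.4 × 0.701 − 0.5 × 0.701²] = 2.6 mA.

Triode; I_D = 2.60 mA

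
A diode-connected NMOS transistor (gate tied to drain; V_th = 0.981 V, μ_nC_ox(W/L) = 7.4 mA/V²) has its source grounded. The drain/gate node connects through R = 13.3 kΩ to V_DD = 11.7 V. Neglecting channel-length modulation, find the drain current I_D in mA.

With gate tied to drain, V_GS = V_DS ≥ V_GS − V_th, so the device is in saturation.
KCL at the drain: ½ k_n (V_GS − V_th)² = (V_DD − V_GS)/R.
Let x = V_GS − 0.981. Then 49.2 x² + x − 10.72 = 0, giving x = 0.457 V (positive root), so V_GS = 1.44 V.
I_D = (V_DD − V_GS)/R = (11.7 − 1.44) / 13.3 = 0.772 mA.

I_D = 0.772 mA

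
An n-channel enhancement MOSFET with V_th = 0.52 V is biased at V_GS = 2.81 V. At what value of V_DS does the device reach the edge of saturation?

The boundary between triode and saturation is V_DS = V_GS − V_th = V_ov.
V_ov = 2.81 − 0.52 = 2.29 V.

V_DS,sat = 2.29 V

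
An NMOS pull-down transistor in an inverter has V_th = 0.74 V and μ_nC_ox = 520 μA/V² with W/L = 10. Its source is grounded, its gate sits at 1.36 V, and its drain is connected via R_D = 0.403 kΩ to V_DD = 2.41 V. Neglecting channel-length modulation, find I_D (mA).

I_D = 0.999 mA

V_GS = V_G = 1.36 V, so V_ov = 1.36 − 0.74 = 0.62 V.
k_n = μ_nC_ox · (W/L) = 5.2 mA/V².
Assume saturation: I_D = ½ k_n V_ov² = 0.5 × 5.2 × 0.62² = 0.999 mA, giving V_DS = V_DD − I_D R_D = 2.41 − 0.999 × 0.403 = 2.01 V.
V_DS = 2.01 V ≥ V_ov = 0.62 V, confirming saturation.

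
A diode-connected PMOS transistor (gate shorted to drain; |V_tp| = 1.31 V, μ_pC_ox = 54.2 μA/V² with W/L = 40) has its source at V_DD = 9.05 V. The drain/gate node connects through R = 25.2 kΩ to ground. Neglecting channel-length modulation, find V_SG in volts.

With gate tied to drain, V_SG = V_SD ≥ V_SG − |V_tp|, so the device is in saturation.
k_p = μ_pC_ox · (W/L) = 2.168 mA/V².
KCL at the drain: ½ k_p (V_SG − |V_tp|)² = (V_DD − V_SG)/R.
Let x = V_SG − 1.31. Then 27.3 x² + x − 7.74 = 0, giving x = 0.514 V (positive root), so V_SG = 1.82 V.
I_D = (V_DD − V_SG)/R = (9.05 − 1.82) / 25.2 = 0.287 mA.

V_SG = 1.82 V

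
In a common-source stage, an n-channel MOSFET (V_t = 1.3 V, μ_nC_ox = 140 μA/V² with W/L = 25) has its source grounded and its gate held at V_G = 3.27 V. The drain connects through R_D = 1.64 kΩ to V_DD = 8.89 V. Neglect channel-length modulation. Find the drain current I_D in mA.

V_GS = V_G = 3.27 V, so V_ov = 3.27 − 1.3 = 1.97 V.
k_n = μ_nC_ox · (W/L) = 3.5 mA/V².
Assume saturation: I_D = ½ k_n V_ov² = 0.5 × 3.5 × 1.97² = 6.79 mA, giving V_DS = V_DD − I_D R_D = 8.89 − 6.79 × 1.64 = -2.25 V.
But -2.25 V < V_ov = 1.97 V, so the device is actually in triode.
In triode I_D = k_n[V_ov V_DS − ½ V_DS²] and I_D = (V_DD − V_DS)/R_D. Equating: 2.87 V_DS² − 12.31 V_DS + 8.89 = 0, giving V_DS = 0.919 V (the root below V_ov).
I_D = (8.89 − 0.919) / 1.64 = 4.86 mA.

I_D = 4.86 mA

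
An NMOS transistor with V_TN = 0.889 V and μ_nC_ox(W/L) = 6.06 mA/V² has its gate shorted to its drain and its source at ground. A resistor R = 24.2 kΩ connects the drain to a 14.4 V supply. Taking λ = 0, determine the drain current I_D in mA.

With gate tied to drain, V_GS = V_DS ≥ V_GS − V_TN, so the device is in saturation.
KCL at the drain: ½ k_n (V_GS − V_TN)² = (V_DD − V_GS)/R.
Let x = V_GS − 0.889. Then 73.3 x² + x − 13.51 = 0, giving x = 0.422 V (positive root), so V_GS = 1.31 V.
I_D = (V_DD − V_GS)/R = (14.4 − 1.31) / 24.2 = 0.541 mA.

I_D = 0.541 mA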